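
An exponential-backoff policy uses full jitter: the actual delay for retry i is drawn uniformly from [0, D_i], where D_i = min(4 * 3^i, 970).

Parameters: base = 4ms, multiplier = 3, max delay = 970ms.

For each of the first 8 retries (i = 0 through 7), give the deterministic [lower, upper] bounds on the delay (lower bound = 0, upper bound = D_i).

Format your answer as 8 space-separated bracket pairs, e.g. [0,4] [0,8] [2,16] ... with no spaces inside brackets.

Computing bounds per retry:
  i=0: D_i=min(4*3^0,970)=4, bounds=[0,4]
  i=1: D_i=min(4*3^1,970)=12, bounds=[0,12]
  i=2: D_i=min(4*3^2,970)=36, bounds=[0,36]
  i=3: D_i=min(4*3^3,970)=108, bounds=[0,108]
  i=4: D_i=min(4*3^4,970)=324, bounds=[0,324]
  i=5: D_i=min(4*3^5,970)=970, bounds=[0,970]
  i=6: D_i=min(4*3^6,970)=970, bounds=[0,970]
  i=7: D_i=min(4*3^7,970)=970, bounds=[0,970]

Answer: [0,4] [0,12] [0,36] [0,108] [0,324] [0,970] [0,970] [0,970]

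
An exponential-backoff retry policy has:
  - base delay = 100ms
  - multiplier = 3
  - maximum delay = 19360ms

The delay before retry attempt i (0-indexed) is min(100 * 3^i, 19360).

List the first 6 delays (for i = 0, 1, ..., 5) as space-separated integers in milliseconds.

Answer: 100 300 900 2700 8100 19360

Derivation:
Computing each delay:
  i=0: min(100*3^0, 19360) = 100
  i=1: min(100*3^1, 19360) = 300
  i=2: min(100*3^2, 19360) = 900
  i=3: min(100*3^3, 19360) = 2700
  i=4: min(100*3^4, 19360) = 8100
  i=5: min(100*3^5, 19360) = 19360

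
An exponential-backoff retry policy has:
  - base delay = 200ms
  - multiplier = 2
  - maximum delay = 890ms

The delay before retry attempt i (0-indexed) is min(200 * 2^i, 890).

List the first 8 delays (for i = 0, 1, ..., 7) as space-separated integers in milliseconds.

Computing each delay:
  i=0: min(200*2^0, 890) = 200
  i=1: min(200*2^1, 890) = 400
  i=2: min(200*2^2, 890) = 800
  i=3: min(200*2^3, 890) = 890
  i=4: min(200*2^4, 890) = 890
  i=5: min(200*2^5, 890) = 890
  i=6: min(200*2^6, 890) = 890
  i=7: min(200*2^7, 890) = 890

Answer: 200 400 800 890 890 890 890 890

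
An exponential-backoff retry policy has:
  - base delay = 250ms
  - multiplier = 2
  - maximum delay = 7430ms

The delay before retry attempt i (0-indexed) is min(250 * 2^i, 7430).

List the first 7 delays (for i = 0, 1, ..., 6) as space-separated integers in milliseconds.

Computing each delay:
  i=0: min(250*2^0, 7430) = 250
  i=1: min(250*2^1, 7430) = 500
  i=2: min(250*2^2, 7430) = 1000
  i=3: min(250*2^3, 7430) = 2000
  i=4: min(250*2^4, 7430) = 4000
  i=5: min(250*2^5, 7430) = 7430
  i=6: min(250*2^6, 7430) = 7430

Answer: 250 500 1000 2000 4000 7430 7430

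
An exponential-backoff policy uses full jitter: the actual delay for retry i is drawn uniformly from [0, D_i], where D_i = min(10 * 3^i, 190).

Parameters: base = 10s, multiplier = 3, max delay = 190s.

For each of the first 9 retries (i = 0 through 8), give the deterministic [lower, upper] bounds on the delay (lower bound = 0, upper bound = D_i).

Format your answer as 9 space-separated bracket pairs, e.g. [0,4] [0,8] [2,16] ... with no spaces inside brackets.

Answer: [0,10] [0,30] [0,90] [0,190] [0,190] [0,190] [0,190] [0,190] [0,190]

Derivation:
Computing bounds per retry:
  i=0: D_i=min(10*3^0,190)=10, bounds=[0,10]
  i=1: D_i=min(10*3^1,190)=30, bounds=[0,30]
  i=2: D_i=min(10*3^2,190)=90, bounds=[0,90]
  i=3: D_i=min(10*3^3,190)=190, bounds=[0,190]
  i=4: D_i=min(10*3^4,190)=190, bounds=[0,190]
  i=5: D_i=min(10*3^5,190)=190, bounds=[0,190]
  i=6: D_i=min(10*3^6,190)=190, bounds=[0,190]
  i=7: D_i=min(10*3^7,190)=190, bounds=[0,190]
  i=8: D_i=min(10*3^8,190)=190, bounds=[0,190]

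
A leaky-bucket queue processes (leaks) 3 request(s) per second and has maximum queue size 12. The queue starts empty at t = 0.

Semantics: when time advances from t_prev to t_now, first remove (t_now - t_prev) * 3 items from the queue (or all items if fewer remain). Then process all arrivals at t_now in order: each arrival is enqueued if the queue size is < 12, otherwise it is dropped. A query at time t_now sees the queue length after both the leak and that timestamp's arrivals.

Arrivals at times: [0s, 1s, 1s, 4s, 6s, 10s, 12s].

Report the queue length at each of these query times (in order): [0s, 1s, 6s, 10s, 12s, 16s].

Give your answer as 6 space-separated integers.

Answer: 1 2 1 1 1 0

Derivation:
Queue lengths at query times:
  query t=0s: backlog = 1
  query t=1s: backlog = 2
  query t=6s: backlog = 1
  query t=10s: backlog = 1
  query t=12s: backlog = 1
  query t=16s: backlog = 0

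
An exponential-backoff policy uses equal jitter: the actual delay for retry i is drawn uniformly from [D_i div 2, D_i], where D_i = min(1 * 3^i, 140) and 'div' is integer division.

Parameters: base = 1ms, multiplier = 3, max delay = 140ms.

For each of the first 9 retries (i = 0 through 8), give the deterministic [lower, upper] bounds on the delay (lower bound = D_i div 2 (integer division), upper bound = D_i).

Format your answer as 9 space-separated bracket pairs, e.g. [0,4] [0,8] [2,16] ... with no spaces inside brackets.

Answer: [0,1] [1,3] [4,9] [13,27] [40,81] [70,140] [70,140] [70,140] [70,140]

Derivation:
Computing bounds per retry:
  i=0: D_i=min(1*3^0,140)=1, bounds=[0,1]
  i=1: D_i=min(1*3^1,140)=3, bounds=[1,3]
  i=2: D_i=min(1*3^2,140)=9, bounds=[4,9]
  i=3: D_i=min(1*3^3,140)=27, bounds=[13,27]
  i=4: D_i=min(1*3^4,140)=81, bounds=[40,81]
  i=5: D_i=min(1*3^5,140)=140, bounds=[70,140]
  i=6: D_i=min(1*3^6,140)=140, bounds=[70,140]
  i=7: D_i=min(1*3^7,140)=140, bounds=[70,140]
  i=8: D_i=min(1*3^8,140)=140, bounds=[70,140]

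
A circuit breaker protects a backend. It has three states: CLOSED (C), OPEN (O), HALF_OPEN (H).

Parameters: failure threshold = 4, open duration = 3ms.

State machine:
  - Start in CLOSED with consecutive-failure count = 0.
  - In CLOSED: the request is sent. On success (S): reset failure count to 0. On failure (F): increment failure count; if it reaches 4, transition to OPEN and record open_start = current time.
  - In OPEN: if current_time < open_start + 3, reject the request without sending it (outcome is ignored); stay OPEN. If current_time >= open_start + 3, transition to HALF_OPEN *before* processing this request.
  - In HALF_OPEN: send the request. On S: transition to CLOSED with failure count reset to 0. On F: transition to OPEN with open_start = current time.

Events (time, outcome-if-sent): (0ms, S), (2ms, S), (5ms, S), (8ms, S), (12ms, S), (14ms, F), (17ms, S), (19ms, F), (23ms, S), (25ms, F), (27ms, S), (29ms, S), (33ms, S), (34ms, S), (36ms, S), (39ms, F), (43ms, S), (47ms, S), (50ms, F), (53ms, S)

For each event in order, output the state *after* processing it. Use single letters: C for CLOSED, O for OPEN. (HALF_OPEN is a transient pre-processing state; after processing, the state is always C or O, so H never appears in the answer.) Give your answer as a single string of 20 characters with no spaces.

State after each event:
  event#1 t=0ms outcome=S: state=CLOSED
  event#2 t=2ms outcome=S: state=CLOSED
  event#3 t=5ms outcome=S: state=CLOSED
  event#4 t=8ms outcome=S: state=CLOSED
  event#5 t=12ms outcome=S: state=CLOSED
  event#6 t=14ms outcome=F: state=CLOSED
  event#7 t=17ms outcome=S: state=CLOSED
  event#8 t=19ms outcome=F: state=CLOSED
  event#9 t=23ms outcome=S: state=CLOSED
  event#10 t=25ms outcome=F: state=CLOSED
  event#11 t=27ms outcome=S: state=CLOSED
  event#12 t=29ms outcome=S: state=CLOSED
  event#13 t=33ms outcome=S: state=CLOSED
  event#14 t=34ms outcome=S: state=CLOSED
  event#15 t=36ms outcome=S: state=CLOSED
  event#16 t=39ms outcome=F: state=CLOSED
  event#17 t=43ms outcome=S: state=CLOSED
  event#18 t=47ms outcome=S: state=CLOSED
  event#19 t=50ms outcome=F: state=CLOSED
  event#20 t=53ms outcome=S: state=CLOSED

Answer: CCCCCCCCCCCCCCCCCCCC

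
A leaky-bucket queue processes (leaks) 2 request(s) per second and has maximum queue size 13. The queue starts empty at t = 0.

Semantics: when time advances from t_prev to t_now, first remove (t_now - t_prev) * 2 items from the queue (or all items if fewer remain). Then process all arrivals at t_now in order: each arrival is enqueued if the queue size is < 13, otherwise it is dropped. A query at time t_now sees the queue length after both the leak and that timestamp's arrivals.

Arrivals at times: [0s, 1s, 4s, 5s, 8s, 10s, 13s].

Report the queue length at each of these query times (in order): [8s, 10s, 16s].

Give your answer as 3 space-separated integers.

Queue lengths at query times:
  query t=8s: backlog = 1
  query t=10s: backlog = 1
  query t=16s: backlog = 0

Answer: 1 1 0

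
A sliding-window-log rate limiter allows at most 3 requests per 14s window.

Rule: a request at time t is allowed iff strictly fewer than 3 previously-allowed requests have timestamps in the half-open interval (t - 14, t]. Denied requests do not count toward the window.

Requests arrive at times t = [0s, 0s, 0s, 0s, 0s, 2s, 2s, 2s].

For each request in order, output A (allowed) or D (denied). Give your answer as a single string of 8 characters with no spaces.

Tracking allowed requests in the window:
  req#1 t=0s: ALLOW
  req#2 t=0s: ALLOW
  req#3 t=0s: ALLOW
  req#4 t=0s: DENY
  req#5 t=0s: DENY
  req#6 t=2s: DENY
  req#7 t=2s: DENY
  req#8 t=2s: DENY

Answer: AAADDDDD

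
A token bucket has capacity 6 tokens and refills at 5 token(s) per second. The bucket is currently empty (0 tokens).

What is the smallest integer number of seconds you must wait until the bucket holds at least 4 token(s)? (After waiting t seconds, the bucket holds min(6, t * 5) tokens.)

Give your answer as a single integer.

Need t * 5 >= 4, so t >= 4/5.
Smallest integer t = ceil(4/5) = 1.

Answer: 1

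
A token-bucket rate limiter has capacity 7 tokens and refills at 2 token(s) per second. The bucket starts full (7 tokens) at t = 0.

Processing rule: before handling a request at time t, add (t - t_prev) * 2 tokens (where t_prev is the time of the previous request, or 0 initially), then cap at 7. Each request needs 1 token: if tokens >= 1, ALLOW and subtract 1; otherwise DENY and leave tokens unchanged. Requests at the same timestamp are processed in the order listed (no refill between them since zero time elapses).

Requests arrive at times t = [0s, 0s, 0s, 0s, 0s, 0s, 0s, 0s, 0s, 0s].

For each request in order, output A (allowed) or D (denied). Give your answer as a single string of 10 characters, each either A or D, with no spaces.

Simulating step by step:
  req#1 t=0s: ALLOW
  req#2 t=0s: ALLOW
  req#3 t=0s: ALLOW
  req#4 t=0s: ALLOW
  req#5 t=0s: ALLOW
  req#6 t=0s: ALLOW
  req#7 t=0s: ALLOW
  req#8 t=0s: DENY
  req#9 t=0s: DENY
  req#10 t=0s: DENY

Answer: AAAAAAADDD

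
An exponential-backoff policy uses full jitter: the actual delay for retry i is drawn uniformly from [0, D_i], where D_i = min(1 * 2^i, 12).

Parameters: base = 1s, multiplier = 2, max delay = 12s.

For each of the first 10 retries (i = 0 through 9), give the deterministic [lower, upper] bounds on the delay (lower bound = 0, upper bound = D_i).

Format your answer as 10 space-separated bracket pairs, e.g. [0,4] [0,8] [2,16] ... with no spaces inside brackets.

Answer: [0,1] [0,2] [0,4] [0,8] [0,12] [0,12] [0,12] [0,12] [0,12] [0,12]

Derivation:
Computing bounds per retry:
  i=0: D_i=min(1*2^0,12)=1, bounds=[0,1]
  i=1: D_i=min(1*2^1,12)=2, bounds=[0,2]
  i=2: D_i=min(1*2^2,12)=4, bounds=[0,4]
  i=3: D_i=min(1*2^3,12)=8, bounds=[0,8]
  i=4: D_i=min(1*2^4,12)=12, bounds=[0,12]
  i=5: D_i=min(1*2^5,12)=12, bounds=[0,12]
  i=6: D_i=min(1*2^6,12)=12, bounds=[0,12]
  i=7: D_i=min(1*2^7,12)=12, bounds=[0,12]
  i=8: D_i=min(1*2^8,12)=12, bounds=[0,12]
  i=9: D_i=min(1*2^9,12)=12, bounds=[0,12]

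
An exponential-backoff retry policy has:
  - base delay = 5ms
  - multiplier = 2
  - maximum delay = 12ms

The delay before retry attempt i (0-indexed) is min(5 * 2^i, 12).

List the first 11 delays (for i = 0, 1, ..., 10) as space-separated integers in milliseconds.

Computing each delay:
  i=0: min(5*2^0, 12) = 5
  i=1: min(5*2^1, 12) = 10
  i=2: min(5*2^2, 12) = 12
  i=3: min(5*2^3, 12) = 12
  i=4: min(5*2^4, 12) = 12
  i=5: min(5*2^5, 12) = 12
  i=6: min(5*2^6, 12) = 12
  i=7: min(5*2^7, 12) = 12
  i=8: min(5*2^8, 12) = 12
  i=9: min(5*2^9, 12) = 12
  i=10: min(5*2^10, 12) = 12

Answer: 5 10 12 12 12 12 12 12 12 12 12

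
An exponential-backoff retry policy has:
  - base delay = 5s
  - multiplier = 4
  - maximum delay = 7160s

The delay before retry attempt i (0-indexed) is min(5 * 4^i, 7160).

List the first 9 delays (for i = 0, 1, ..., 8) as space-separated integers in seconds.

Answer: 5 20 80 320 1280 5120 7160 7160 7160

Derivation:
Computing each delay:
  i=0: min(5*4^0, 7160) = 5
  i=1: min(5*4^1, 7160) = 20
  i=2: min(5*4^2, 7160) = 80
  i=3: min(5*4^3, 7160) = 320
  i=4: min(5*4^4, 7160) = 1280
  i=5: min(5*4^5, 7160) = 5120
  i=6: min(5*4^6, 7160) = 7160
  i=7: min(5*4^7, 7160) = 7160
  i=8: min(5*4^8, 7160) = 7160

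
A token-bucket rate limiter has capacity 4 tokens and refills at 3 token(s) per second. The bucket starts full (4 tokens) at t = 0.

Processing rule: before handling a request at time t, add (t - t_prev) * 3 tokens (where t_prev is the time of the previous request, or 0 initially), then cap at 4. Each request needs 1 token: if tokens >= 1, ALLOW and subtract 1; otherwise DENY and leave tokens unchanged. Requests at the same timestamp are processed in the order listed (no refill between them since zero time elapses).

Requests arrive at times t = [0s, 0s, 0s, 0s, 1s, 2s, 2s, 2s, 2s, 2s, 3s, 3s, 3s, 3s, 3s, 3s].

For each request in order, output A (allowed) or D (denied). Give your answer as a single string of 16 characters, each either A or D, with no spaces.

Answer: AAAAAAAAADAAADDD

Derivation:
Simulating step by step:
  req#1 t=0s: ALLOW
  req#2 t=0s: ALLOW
  req#3 t=0s: ALLOW
  req#4 t=0s: ALLOW
  req#5 t=1s: ALLOW
  req#6 t=2s: ALLOW
  req#7 t=2s: ALLOW
  req#8 t=2s: ALLOW
  req#9 t=2s: ALLOW
  req#10 t=2s: DENY
  req#11 t=3s: ALLOW
  req#12 t=3s: ALLOW
  req#13 t=3s: ALLOW
  req#14 t=3s: DENY
  req#15 t=3s: DENY
  req#16 t=3s: DENY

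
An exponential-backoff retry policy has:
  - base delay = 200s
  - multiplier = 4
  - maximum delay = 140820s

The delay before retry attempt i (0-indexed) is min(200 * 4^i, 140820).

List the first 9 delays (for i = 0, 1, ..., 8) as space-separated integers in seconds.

Computing each delay:
  i=0: min(200*4^0, 140820) = 200
  i=1: min(200*4^1, 140820) = 800
  i=2: min(200*4^2, 140820) = 3200
  i=3: min(200*4^3, 140820) = 12800
  i=4: min(200*4^4, 140820) = 51200
  i=5: min(200*4^5, 140820) = 140820
  i=6: min(200*4^6, 140820) = 140820
  i=7: min(200*4^7, 140820) = 140820
  i=8: min(200*4^8, 140820) = 140820

Answer: 200 800 3200 12800 51200 140820 140820 140820 140820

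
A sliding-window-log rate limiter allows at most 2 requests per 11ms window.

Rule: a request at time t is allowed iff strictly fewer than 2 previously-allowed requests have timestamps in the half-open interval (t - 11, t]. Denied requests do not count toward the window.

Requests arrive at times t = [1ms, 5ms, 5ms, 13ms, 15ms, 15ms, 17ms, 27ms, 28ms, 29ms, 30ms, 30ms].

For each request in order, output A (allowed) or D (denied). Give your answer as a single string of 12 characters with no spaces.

Tracking allowed requests in the window:
  req#1 t=1ms: ALLOW
  req#2 t=5ms: ALLOW
  req#3 t=5ms: DENY
  req#4 t=13ms: ALLOW
  req#5 t=15ms: DENY
  req#6 t=15ms: DENY
  req#7 t=17ms: ALLOW
  req#8 t=27ms: ALLOW
  req#9 t=28ms: ALLOW
  req#10 t=29ms: DENY
  req#11 t=30ms: DENY
  req#12 t=30ms: DENY

Answer: AADADDAAADDD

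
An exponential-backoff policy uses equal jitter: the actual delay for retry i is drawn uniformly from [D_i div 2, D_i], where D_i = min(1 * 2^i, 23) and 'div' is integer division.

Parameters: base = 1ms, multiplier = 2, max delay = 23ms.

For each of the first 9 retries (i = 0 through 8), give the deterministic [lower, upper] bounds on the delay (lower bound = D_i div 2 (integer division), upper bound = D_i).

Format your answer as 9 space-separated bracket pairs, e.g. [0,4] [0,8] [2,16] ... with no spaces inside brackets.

Answer: [0,1] [1,2] [2,4] [4,8] [8,16] [11,23] [11,23] [11,23] [11,23]

Derivation:
Computing bounds per retry:
  i=0: D_i=min(1*2^0,23)=1, bounds=[0,1]
  i=1: D_i=min(1*2^1,23)=2, bounds=[1,2]
  i=2: D_i=min(1*2^2,23)=4, bounds=[2,4]
  i=3: D_i=min(1*2^3,23)=8, bounds=[4,8]
  i=4: D_i=min(1*2^4,23)=16, bounds=[8,16]
  i=5: D_i=min(1*2^5,23)=23, bounds=[11,23]
  i=6: D_i=min(1*2^6,23)=23, bounds=[11,23]
  i=7: D_i=min(1*2^7,23)=23, bounds=[11,23]
  i=8: D_i=min(1*2^8,23)=23, bounds=[11,23]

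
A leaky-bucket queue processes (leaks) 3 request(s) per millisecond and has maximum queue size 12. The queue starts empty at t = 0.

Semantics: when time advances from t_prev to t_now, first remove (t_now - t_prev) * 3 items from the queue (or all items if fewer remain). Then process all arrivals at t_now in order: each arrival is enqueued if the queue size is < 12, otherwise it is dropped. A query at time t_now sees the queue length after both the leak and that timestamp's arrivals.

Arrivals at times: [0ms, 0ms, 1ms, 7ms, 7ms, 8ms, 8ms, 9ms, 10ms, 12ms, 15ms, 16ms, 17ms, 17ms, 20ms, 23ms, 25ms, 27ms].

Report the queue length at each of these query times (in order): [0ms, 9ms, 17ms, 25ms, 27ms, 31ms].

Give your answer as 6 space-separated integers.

Answer: 2 1 2 1 1 0

Derivation:
Queue lengths at query times:
  query t=0ms: backlog = 2
  query t=9ms: backlog = 1
  query t=17ms: backlog = 2
  query t=25ms: backlog = 1
  query t=27ms: backlog = 1
  query t=31ms: backlog = 0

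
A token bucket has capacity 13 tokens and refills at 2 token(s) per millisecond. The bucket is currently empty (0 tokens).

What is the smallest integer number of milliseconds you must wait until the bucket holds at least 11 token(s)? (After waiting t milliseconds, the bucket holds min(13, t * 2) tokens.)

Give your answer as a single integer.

Need t * 2 >= 11, so t >= 11/2.
Smallest integer t = ceil(11/2) = 6.

Answer: 6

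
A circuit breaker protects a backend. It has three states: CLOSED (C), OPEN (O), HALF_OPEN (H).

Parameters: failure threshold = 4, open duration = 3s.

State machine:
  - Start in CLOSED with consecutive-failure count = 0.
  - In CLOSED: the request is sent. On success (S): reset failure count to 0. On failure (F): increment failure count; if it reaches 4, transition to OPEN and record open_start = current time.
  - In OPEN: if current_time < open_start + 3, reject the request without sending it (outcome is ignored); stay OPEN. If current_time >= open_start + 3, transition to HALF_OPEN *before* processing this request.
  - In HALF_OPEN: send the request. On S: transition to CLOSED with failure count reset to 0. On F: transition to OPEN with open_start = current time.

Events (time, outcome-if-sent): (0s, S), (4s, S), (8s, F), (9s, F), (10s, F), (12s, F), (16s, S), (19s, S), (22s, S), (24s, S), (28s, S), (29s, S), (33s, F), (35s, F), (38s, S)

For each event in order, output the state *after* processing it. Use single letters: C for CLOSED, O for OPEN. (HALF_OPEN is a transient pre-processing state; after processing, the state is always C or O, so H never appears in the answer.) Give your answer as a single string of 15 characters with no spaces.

Answer: CCCCCOCCCCCCCCC

Derivation:
State after each event:
  event#1 t=0s outcome=S: state=CLOSED
  event#2 t=4s outcome=S: state=CLOSED
  event#3 t=8s outcome=F: state=CLOSED
  event#4 t=9s outcome=F: state=CLOSED
  event#5 t=10s outcome=F: state=CLOSED
  event#6 t=12s outcome=F: state=OPEN
  event#7 t=16s outcome=S: state=CLOSED
  event#8 t=19s outcome=S: state=CLOSED
  event#9 t=22s outcome=S: state=CLOSED
  event#10 t=24s outcome=S: state=CLOSED
  event#11 t=28s outcome=S: state=CLOSED
  event#12 t=29s outcome=S: state=CLOSED
  event#13 t=33s outcome=F: state=CLOSED
  event#14 t=35s outcome=F: state=CLOSED
  event#15 t=38s outcome=S: state=CLOSED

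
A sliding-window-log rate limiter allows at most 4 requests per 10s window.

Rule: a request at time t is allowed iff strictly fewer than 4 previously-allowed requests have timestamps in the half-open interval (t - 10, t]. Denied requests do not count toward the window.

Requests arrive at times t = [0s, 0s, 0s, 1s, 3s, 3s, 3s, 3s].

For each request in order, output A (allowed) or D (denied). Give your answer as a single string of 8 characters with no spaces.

Tracking allowed requests in the window:
  req#1 t=0s: ALLOW
  req#2 t=0s: ALLOW
  req#3 t=0s: ALLOW
  req#4 t=1s: ALLOW
  req#5 t=3s: DENY
  req#6 t=3s: DENY
  req#7 t=3s: DENY
  req#8 t=3s: DENY

Answer: AAAADDDD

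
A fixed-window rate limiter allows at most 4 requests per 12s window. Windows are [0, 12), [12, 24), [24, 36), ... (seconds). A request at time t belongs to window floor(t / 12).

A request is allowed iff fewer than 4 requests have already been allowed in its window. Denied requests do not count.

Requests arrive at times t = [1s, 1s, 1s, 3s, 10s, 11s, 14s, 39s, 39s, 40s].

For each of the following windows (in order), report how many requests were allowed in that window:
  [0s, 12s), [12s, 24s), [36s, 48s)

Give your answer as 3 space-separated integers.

Answer: 4 1 3

Derivation:
Processing requests:
  req#1 t=1s (window 0): ALLOW
  req#2 t=1s (window 0): ALLOW
  req#3 t=1s (window 0): ALLOW
  req#4 t=3s (window 0): ALLOW
  req#5 t=10s (window 0): DENY
  req#6 t=11s (window 0): DENY
  req#7 t=14s (window 1): ALLOW
  req#8 t=39s (window 3): ALLOW
  req#9 t=39s (window 3): ALLOW
  req#10 t=40s (window 3): ALLOW

Allowed counts by window: 4 1 3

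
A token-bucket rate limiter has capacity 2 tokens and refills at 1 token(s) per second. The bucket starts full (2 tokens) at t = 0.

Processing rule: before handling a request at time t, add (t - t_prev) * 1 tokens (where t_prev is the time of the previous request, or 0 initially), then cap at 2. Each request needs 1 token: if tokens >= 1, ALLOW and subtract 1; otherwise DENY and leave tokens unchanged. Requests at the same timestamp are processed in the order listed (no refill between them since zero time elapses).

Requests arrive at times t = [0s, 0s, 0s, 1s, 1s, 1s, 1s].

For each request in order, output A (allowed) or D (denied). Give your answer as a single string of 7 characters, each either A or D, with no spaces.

Answer: AADADDD

Derivation:
Simulating step by step:
  req#1 t=0s: ALLOW
  req#2 t=0s: ALLOW
  req#3 t=0s: DENY
  req#4 t=1s: ALLOW
  req#5 t=1s: DENY
  req#6 t=1s: DENY
  req#7 t=1s: DENY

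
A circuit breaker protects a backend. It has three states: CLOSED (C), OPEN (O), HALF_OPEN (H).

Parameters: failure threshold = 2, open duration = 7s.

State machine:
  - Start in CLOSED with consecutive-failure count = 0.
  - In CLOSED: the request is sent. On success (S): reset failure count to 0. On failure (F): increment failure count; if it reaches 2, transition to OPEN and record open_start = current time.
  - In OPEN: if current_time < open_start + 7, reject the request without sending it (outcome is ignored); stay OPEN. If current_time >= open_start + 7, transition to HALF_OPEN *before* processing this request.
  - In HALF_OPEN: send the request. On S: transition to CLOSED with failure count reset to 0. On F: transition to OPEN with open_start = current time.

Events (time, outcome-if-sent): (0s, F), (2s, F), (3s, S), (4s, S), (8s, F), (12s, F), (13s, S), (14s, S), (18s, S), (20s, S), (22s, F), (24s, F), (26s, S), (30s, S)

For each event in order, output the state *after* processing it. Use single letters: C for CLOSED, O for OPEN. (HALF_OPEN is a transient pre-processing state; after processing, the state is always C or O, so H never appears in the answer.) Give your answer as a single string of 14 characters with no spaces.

Answer: COOOOOOOOCCOOO

Derivation:
State after each event:
  event#1 t=0s outcome=F: state=CLOSED
  event#2 t=2s outcome=F: state=OPEN
  event#3 t=3s outcome=S: state=OPEN
  event#4 t=4s outcome=S: state=OPEN
  event#5 t=8s outcome=F: state=OPEN
  event#6 t=12s outcome=F: state=OPEN
  event#7 t=13s outcome=S: state=OPEN
  event#8 t=14s outcome=S: state=OPEN
  event#9 t=18s outcome=S: state=OPEN
  event#10 t=20s outcome=S: state=CLOSED
  event#11 t=22s outcome=F: state=CLOSED
  event#12 t=24s outcome=F: state=OPEN
  event#13 t=26s outcome=S: state=OPEN
  event#14 t=30s outcome=S: state=OPEN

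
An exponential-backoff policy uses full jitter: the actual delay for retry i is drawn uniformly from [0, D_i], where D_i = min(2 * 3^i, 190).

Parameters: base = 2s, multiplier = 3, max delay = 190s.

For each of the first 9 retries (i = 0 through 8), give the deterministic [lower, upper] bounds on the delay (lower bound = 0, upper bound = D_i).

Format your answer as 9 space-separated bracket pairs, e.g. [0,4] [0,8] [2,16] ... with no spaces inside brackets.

Computing bounds per retry:
  i=0: D_i=min(2*3^0,190)=2, bounds=[0,2]
  i=1: D_i=min(2*3^1,190)=6, bounds=[0,6]
  i=2: D_i=min(2*3^2,190)=18, bounds=[0,18]
  i=3: D_i=min(2*3^3,190)=54, bounds=[0,54]
  i=4: D_i=min(2*3^4,190)=162, bounds=[0,162]
  i=5: D_i=min(2*3^5,190)=190, bounds=[0,190]
  i=6: D_i=min(2*3^6,190)=190, bounds=[0,190]
  i=7: D_i=min(2*3^7,190)=190, bounds=[0,190]
  i=8: D_i=min(2*3^8,190)=190, bounds=[0,190]

Answer: [0,2] [0,6] [0,18] [0,54] [0,162] [0,190] [0,190] [0,190] [0,190]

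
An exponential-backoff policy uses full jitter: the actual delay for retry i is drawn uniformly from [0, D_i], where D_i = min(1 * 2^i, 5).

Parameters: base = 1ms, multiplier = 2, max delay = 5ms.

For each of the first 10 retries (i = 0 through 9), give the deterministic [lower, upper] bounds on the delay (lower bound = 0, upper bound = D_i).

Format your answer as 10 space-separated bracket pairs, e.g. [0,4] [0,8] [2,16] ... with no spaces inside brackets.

Answer: [0,1] [0,2] [0,4] [0,5] [0,5] [0,5] [0,5] [0,5] [0,5] [0,5]

Derivation:
Computing bounds per retry:
  i=0: D_i=min(1*2^0,5)=1, bounds=[0,1]
  i=1: D_i=min(1*2^1,5)=2, bounds=[0,2]
  i=2: D_i=min(1*2^2,5)=4, bounds=[0,4]
  i=3: D_i=min(1*2^3,5)=5, bounds=[0,5]
  i=4: D_i=min(1*2^4,5)=5, bounds=[0,5]
  i=5: D_i=min(1*2^5,5)=5, bounds=[0,5]
  i=6: D_i=min(1*2^6,5)=5, bounds=[0,5]
  i=7: D_i=min(1*2^7,5)=5, bounds=[0,5]
  i=8: D_i=min(1*2^8,5)=5, bounds=[0,5]
  i=9: D_i=min(1*2^9,5)=5, bounds=[0,5]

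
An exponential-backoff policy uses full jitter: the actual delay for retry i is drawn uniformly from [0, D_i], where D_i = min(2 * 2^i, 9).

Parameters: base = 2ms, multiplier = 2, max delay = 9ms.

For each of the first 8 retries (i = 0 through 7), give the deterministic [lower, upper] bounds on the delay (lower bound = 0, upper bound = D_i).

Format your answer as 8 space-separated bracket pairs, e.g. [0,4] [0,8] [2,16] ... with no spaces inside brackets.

Computing bounds per retry:
  i=0: D_i=min(2*2^0,9)=2, bounds=[0,2]
  i=1: D_i=min(2*2^1,9)=4, bounds=[0,4]
  i=2: D_i=min(2*2^2,9)=8, bounds=[0,8]
  i=3: D_i=min(2*2^3,9)=9, bounds=[0,9]
  i=4: D_i=min(2*2^4,9)=9, bounds=[0,9]
  i=5: D_i=min(2*2^5,9)=9, bounds=[0,9]
  i=6: D_i=min(2*2^6,9)=9, bounds=[0,9]
  i=7: D_i=min(2*2^7,9)=9, bounds=[0,9]

Answer: [0,2] [0,4] [0,8] [0,9] [0,9] [0,9] [0,9] [0,9]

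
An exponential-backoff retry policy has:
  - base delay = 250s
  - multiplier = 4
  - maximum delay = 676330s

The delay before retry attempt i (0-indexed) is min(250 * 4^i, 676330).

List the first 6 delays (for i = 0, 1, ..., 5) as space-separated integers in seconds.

Computing each delay:
  i=0: min(250*4^0, 676330) = 250
  i=1: min(250*4^1, 676330) = 1000
  i=2: min(250*4^2, 676330) = 4000
  i=3: min(250*4^3, 676330) = 16000
  i=4: min(250*4^4, 676330) = 64000
  i=5: min(250*4^5, 676330) = 256000

Answer: 250 1000 4000 16000 64000 256000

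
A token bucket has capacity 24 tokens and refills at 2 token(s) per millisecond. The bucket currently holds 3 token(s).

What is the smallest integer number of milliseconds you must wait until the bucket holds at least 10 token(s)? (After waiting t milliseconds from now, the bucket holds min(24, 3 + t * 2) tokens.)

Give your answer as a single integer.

Answer: 4

Derivation:
Need 3 + t * 2 >= 10, so t >= 7/2.
Smallest integer t = ceil(7/2) = 4.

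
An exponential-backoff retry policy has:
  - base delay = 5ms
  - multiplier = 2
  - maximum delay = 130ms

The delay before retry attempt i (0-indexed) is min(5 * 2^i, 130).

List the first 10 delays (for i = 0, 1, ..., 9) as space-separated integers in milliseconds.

Answer: 5 10 20 40 80 130 130 130 130 130

Derivation:
Computing each delay:
  i=0: min(5*2^0, 130) = 5
  i=1: min(5*2^1, 130) = 10
  i=2: min(5*2^2, 130) = 20
  i=3: min(5*2^3, 130) = 40
  i=4: min(5*2^4, 130) = 80
  i=5: min(5*2^5, 130) = 130
  i=6: min(5*2^6, 130) = 130
  i=7: min(5*2^7, 130) = 130
  i=8: min(5*2^8, 130) = 130
  i=9: min(5*2^9, 130) = 130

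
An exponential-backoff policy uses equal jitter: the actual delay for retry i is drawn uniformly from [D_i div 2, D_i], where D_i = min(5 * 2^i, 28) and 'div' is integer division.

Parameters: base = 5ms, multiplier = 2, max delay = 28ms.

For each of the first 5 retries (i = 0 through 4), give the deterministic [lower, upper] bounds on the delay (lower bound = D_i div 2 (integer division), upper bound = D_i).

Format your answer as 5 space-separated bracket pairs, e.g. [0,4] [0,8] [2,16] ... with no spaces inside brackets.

Computing bounds per retry:
  i=0: D_i=min(5*2^0,28)=5, bounds=[2,5]
  i=1: D_i=min(5*2^1,28)=10, bounds=[5,10]
  i=2: D_i=min(5*2^2,28)=20, bounds=[10,20]
  i=3: D_i=min(5*2^3,28)=28, bounds=[14,28]
  i=4: D_i=min(5*2^4,28)=28, bounds=[14,28]

Answer: [2,5] [5,10] [10,20] [14,28] [14,28]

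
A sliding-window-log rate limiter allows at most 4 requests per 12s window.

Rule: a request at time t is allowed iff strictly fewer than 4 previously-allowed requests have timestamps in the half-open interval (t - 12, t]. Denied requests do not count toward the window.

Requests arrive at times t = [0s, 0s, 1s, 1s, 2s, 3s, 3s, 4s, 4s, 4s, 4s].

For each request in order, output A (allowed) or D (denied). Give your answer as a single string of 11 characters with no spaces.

Answer: AAAADDDDDDD

Derivation:
Tracking allowed requests in the window:
  req#1 t=0s: ALLOW
  req#2 t=0s: ALLOW
  req#3 t=1s: ALLOW
  req#4 t=1s: ALLOW
  req#5 t=2s: DENY
  req#6 t=3s: DENY
  req#7 t=3s: DENY
  req#8 t=4s: DENY
  req#9 t=4s: DENY
  req#10 t=4s: DENY
  req#11 t=4s: DENY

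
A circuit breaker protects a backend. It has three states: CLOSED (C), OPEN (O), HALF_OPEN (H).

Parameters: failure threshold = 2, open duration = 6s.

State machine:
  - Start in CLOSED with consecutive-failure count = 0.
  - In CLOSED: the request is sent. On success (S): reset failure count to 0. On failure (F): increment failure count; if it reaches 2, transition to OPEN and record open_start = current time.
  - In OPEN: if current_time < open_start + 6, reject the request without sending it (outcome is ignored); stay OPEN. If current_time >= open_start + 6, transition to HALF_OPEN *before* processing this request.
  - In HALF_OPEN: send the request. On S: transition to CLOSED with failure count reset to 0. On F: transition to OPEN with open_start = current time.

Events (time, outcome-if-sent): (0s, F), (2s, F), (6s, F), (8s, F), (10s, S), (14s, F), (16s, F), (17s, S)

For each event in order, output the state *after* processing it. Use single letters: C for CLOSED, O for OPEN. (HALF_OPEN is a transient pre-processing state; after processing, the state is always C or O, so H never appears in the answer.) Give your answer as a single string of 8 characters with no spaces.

State after each event:
  event#1 t=0s outcome=F: state=CLOSED
  event#2 t=2s outcome=F: state=OPEN
  event#3 t=6s outcome=F: state=OPEN
  event#4 t=8s outcome=F: state=OPEN
  event#5 t=10s outcome=S: state=OPEN
  event#6 t=14s outcome=F: state=OPEN
  event#7 t=16s outcome=F: state=OPEN
  event#8 t=17s outcome=S: state=OPEN

Answer: COOOOOOO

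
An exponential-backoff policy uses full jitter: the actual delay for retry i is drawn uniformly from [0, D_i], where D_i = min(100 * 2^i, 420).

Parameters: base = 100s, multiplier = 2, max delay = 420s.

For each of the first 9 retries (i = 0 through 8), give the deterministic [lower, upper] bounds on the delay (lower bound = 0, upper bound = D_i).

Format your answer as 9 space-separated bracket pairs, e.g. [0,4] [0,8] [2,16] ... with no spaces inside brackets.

Answer: [0,100] [0,200] [0,400] [0,420] [0,420] [0,420] [0,420] [0,420] [0,420]

Derivation:
Computing bounds per retry:
  i=0: D_i=min(100*2^0,420)=100, bounds=[0,100]
  i=1: D_i=min(100*2^1,420)=200, bounds=[0,200]
  i=2: D_i=min(100*2^2,420)=400, bounds=[0,400]
  i=3: D_i=min(100*2^3,420)=420, bounds=[0,420]
  i=4: D_i=min(100*2^4,420)=420, bounds=[0,420]
  i=5: D_i=min(100*2^5,420)=420, bounds=[0,420]
  i=6: D_i=min(100*2^6,420)=420, bounds=[0,420]
  i=7: D_i=min(100*2^7,420)=420, bounds=[0,420]
  i=8: D_i=min(100*2^8,420)=420, bounds=[0,420]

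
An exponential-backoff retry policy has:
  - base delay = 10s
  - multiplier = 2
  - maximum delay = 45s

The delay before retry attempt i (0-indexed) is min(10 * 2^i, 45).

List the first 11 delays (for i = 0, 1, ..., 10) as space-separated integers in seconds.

Answer: 10 20 40 45 45 45 45 45 45 45 45

Derivation:
Computing each delay:
  i=0: min(10*2^0, 45) = 10
  i=1: min(10*2^1, 45) = 20
  i=2: min(10*2^2, 45) = 40
  i=3: min(10*2^3, 45) = 45
  i=4: min(10*2^4, 45) = 45
  i=5: min(10*2^5, 45) = 45
  i=6: min(10*2^6, 45) = 45
  i=7: min(10*2^7, 45) = 45
  i=8: min(10*2^8, 45) = 45
  i=9: min(10*2^9, 45) = 45
  i=10: min(10*2^10, 45) = 45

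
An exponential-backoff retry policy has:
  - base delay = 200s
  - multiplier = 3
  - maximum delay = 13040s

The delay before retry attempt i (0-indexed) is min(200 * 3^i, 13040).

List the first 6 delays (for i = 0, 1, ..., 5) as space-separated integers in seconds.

Computing each delay:
  i=0: min(200*3^0, 13040) = 200
  i=1: min(200*3^1, 13040) = 600
  i=2: min(200*3^2, 13040) = 1800
  i=3: min(200*3^3, 13040) = 5400
  i=4: min(200*3^4, 13040) = 13040
  i=5: min(200*3^5, 13040) = 13040

Answer: 200 600 1800 5400 13040 13040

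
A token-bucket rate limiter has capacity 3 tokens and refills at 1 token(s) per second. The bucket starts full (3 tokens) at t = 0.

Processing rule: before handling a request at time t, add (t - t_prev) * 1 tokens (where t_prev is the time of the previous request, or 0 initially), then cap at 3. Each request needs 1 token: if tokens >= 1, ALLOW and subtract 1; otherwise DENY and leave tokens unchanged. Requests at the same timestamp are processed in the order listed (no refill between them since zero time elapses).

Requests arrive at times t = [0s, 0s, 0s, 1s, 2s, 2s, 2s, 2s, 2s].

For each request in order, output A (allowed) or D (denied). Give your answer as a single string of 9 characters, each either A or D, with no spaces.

Simulating step by step:
  req#1 t=0s: ALLOW
  req#2 t=0s: ALLOW
  req#3 t=0s: ALLOW
  req#4 t=1s: ALLOW
  req#5 t=2s: ALLOW
  req#6 t=2s: DENY
  req#7 t=2s: DENY
  req#8 t=2s: DENY
  req#9 t=2s: DENY

Answer: AAAAADDDD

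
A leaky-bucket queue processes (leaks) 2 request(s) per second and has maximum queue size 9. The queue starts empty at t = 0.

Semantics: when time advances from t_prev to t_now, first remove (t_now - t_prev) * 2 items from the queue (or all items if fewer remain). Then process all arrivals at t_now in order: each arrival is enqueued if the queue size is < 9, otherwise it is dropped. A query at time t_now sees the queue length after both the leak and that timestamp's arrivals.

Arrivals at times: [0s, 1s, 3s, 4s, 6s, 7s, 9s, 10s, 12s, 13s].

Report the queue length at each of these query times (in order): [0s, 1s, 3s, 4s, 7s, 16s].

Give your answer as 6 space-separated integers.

Queue lengths at query times:
  query t=0s: backlog = 1
  query t=1s: backlog = 1
  query t=3s: backlog = 1
  query t=4s: backlog = 1
  query t=7s: backlog = 1
  query t=16s: backlog = 0

Answer: 1 1 1 1 1 0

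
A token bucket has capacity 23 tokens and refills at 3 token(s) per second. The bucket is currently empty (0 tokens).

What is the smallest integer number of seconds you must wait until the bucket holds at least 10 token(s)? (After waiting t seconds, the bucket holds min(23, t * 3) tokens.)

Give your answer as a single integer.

Need t * 3 >= 10, so t >= 10/3.
Smallest integer t = ceil(10/3) = 4.

Answer: 4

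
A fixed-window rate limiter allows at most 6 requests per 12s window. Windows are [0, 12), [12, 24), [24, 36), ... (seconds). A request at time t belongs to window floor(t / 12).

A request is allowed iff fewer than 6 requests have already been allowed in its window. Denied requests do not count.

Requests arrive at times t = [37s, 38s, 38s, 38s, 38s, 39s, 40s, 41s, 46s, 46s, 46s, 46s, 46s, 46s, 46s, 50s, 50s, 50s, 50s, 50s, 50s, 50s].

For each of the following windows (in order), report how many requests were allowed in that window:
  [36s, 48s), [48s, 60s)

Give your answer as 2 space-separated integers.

Answer: 6 6

Derivation:
Processing requests:
  req#1 t=37s (window 3): ALLOW
  req#2 t=38s (window 3): ALLOW
  req#3 t=38s (window 3): ALLOW
  req#4 t=38s (window 3): ALLOW
  req#5 t=38s (window 3): ALLOW
  req#6 t=39s (window 3): ALLOW
  req#7 t=40s (window 3): DENY
  req#8 t=41s (window 3): DENY
  req#9 t=46s (window 3): DENY
  req#10 t=46s (window 3): DENY
  req#11 t=46s (window 3): DENY
  req#12 t=46s (window 3): DENY
  req#13 t=46s (window 3): DENY
  req#14 t=46s (window 3): DENY
  req#15 t=46s (window 3): DENY
  req#16 t=50s (window 4): ALLOW
  req#17 t=50s (window 4): ALLOW
  req#18 t=50s (window 4): ALLOW
  req#19 t=50s (window 4): ALLOW
  req#20 t=50s (window 4): ALLOW
  req#21 t=50s (window 4): ALLOW
  req#22 t=50s (window 4): DENY

Allowed counts by window: 6 6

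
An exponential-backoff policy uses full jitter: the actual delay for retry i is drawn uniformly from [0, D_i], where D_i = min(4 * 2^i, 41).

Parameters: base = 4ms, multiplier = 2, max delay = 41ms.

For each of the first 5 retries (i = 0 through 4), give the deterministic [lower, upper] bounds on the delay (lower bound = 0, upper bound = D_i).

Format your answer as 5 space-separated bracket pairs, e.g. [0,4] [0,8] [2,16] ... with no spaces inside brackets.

Computing bounds per retry:
  i=0: D_i=min(4*2^0,41)=4, bounds=[0,4]
  i=1: D_i=min(4*2^1,41)=8, bounds=[0,8]
  i=2: D_i=min(4*2^2,41)=16, bounds=[0,16]
  i=3: D_i=min(4*2^3,41)=32, bounds=[0,32]
  i=4: D_i=min(4*2^4,41)=41, bounds=[0,41]

Answer: [0,4] [0,8] [0,16] [0,32] [0,41]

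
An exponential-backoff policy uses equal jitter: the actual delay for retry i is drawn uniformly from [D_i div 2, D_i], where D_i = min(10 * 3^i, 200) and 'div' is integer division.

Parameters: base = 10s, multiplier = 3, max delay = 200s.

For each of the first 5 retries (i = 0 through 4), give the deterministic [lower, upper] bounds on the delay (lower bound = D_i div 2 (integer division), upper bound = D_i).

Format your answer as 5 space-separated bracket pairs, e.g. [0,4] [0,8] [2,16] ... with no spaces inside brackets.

Computing bounds per retry:
  i=0: D_i=min(10*3^0,200)=10, bounds=[5,10]
  i=1: D_i=min(10*3^1,200)=30, bounds=[15,30]
  i=2: D_i=min(10*3^2,200)=90, bounds=[45,90]
  i=3: D_i=min(10*3^3,200)=200, bounds=[100,200]
  i=4: D_i=min(10*3^4,200)=200, bounds=[100,200]

Answer: [5,10] [15,30] [45,90] [100,200] [100,200]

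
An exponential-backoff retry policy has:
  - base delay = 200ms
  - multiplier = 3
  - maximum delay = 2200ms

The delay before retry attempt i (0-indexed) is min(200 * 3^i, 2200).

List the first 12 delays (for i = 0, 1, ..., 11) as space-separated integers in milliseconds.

Computing each delay:
  i=0: min(200*3^0, 2200) = 200
  i=1: min(200*3^1, 2200) = 600
  i=2: min(200*3^2, 2200) = 1800
  i=3: min(200*3^3, 2200) = 2200
  i=4: min(200*3^4, 2200) = 2200
  i=5: min(200*3^5, 2200) = 2200
  i=6: min(200*3^6, 2200) = 2200
  i=7: min(200*3^7, 2200) = 2200
  i=8: min(200*3^8, 2200) = 2200
  i=9: min(200*3^9, 2200) = 2200
  i=10: min(200*3^10, 2200) = 2200
  i=11: min(200*3^11, 2200) = 2200

Answer: 200 600 1800 2200 2200 2200 2200 2200 2200 2200 2200 2200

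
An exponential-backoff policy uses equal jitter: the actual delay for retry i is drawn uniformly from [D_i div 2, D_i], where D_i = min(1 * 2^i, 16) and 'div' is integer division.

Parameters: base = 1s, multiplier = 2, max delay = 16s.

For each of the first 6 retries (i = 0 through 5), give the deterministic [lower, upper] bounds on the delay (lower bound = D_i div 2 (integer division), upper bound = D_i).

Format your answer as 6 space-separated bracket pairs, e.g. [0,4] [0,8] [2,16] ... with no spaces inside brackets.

Answer: [0,1] [1,2] [2,4] [4,8] [8,16] [8,16]

Derivation:
Computing bounds per retry:
  i=0: D_i=min(1*2^0,16)=1, bounds=[0,1]
  i=1: D_i=min(1*2^1,16)=2, bounds=[1,2]
  i=2: D_i=min(1*2^2,16)=4, bounds=[2,4]
  i=3: D_i=min(1*2^3,16)=8, bounds=[4,8]
  i=4: D_i=min(1*2^4,16)=16, bounds=[8,16]
  i=5: D_i=min(1*2^5,16)=16, bounds=[8,16]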